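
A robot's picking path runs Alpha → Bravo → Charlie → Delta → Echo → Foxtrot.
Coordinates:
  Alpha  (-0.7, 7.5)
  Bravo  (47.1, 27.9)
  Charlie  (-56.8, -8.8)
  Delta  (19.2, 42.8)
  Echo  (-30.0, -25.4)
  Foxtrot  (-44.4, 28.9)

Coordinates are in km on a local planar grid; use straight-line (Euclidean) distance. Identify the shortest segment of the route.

Alpha–Bravo

Leg distances:
Alpha→Bravo: 52.0 km
Bravo→Charlie: 110.2 km
Charlie→Delta: 91.9 km
Delta→Echo: 84.1 km
Echo→Foxtrot: 56.2 km
The shortest leg is Alpha–Bravo at 52.0 km.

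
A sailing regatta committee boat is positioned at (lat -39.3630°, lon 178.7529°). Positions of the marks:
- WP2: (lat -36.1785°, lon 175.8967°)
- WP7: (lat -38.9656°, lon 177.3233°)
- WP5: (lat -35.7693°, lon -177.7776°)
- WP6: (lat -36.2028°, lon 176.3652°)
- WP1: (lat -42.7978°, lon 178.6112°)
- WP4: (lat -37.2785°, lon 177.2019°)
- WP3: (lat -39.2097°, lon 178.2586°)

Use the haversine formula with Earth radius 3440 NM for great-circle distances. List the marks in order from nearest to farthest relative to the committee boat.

WP3, WP7, WP4, WP1, WP6, WP2, WP5

Computing each great-circle distance from (lat -39.3630°, lon 178.7529°):
WP3 (lat -39.2097°, lon 178.2586°): 24.7 NM
WP7 (lat -38.9656°, lon 177.3233°): 70.7 NM
WP4 (lat -37.2785°, lon 177.2019°): 144.9 NM
WP1 (lat -42.7978°, lon 178.6112°): 206.3 NM
WP6 (lat -36.2028°, lon 176.3652°): 221.0 NM
WP2 (lat -36.1785°, lon 175.8967°): 234.3 NM
WP5 (lat -35.7693°, lon -177.7776°): 271.6 NM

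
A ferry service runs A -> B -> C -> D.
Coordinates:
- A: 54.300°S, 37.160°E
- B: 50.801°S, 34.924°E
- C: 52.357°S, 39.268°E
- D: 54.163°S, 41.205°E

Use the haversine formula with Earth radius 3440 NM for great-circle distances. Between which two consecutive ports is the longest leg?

Leg distances:
A→B: 225.4 NM
B→C: 187.0 NM
C→D: 128.8 NM
The longest leg is A–B at 225.4 NM.

A–B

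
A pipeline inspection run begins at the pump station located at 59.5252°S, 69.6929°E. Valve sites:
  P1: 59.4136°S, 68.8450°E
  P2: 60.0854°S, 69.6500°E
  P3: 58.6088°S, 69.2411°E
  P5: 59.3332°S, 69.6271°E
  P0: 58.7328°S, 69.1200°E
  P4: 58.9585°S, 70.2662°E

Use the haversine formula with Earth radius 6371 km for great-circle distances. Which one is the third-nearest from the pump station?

P2

Distance to each, sorted:
P5: 21.7 km
P1: 49.5 km
P2: 62.3 km
P4: 70.9 km
P0: 94.0 km
P3: 105.1 km
The third-nearest is P2 at 62.3 km.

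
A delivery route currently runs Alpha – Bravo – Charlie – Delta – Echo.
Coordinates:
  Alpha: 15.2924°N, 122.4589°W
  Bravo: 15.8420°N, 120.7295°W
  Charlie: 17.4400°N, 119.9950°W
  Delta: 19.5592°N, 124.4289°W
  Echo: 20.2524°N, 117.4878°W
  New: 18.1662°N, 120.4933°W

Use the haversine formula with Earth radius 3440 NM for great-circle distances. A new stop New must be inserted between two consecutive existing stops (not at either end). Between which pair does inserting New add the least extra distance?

between Charlie and Delta

Added distance for inserting New between each consecutive pair:
Alpha–Bravo: 241.1 NM
Bravo–Charlie: 87.4 NM
Charlie–Delta: 8.1 NM
Delta–Echo: 56.2 NM
Smallest added distance is 8.1 NM, inserting between Charlie and Delta.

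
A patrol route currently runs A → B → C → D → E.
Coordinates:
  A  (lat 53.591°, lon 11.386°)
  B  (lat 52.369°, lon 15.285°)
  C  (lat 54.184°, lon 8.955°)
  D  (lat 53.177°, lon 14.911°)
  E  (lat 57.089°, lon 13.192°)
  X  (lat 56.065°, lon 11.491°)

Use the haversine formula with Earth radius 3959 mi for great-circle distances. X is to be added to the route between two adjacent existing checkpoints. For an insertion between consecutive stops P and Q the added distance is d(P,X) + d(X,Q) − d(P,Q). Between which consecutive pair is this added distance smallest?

between D and E

Added distance for inserting X between each consecutive pair:
A–B: 285.9 mi
B–C: 171.9 mi
C–D: 152.6 mi
D–E: 59.1 mi
Smallest added distance is 59.1 mi, inserting between D and E.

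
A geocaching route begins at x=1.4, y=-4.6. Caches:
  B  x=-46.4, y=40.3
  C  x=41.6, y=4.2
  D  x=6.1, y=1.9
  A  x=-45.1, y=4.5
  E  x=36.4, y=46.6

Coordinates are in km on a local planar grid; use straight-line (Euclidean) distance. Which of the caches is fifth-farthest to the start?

Distances from the start (x=1.4, y=-4.6):
B: 65.6 km
E: 62.0 km
A: 47.4 km
C: 41.2 km
D: 8.0 km
The fifth-farthest is D at 8.0 km.

D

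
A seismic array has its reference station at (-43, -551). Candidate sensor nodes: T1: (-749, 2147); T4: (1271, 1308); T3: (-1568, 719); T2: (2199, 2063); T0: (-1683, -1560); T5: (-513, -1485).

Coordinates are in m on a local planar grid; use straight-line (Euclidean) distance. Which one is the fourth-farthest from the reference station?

T3

Distance to each, sorted:
T2: 3443.8 m
T1: 2788.8 m
T4: 2276.5 m
T3: 1984.6 m
T0: 1925.5 m
T5: 1045.6 m
The fourth-farthest is T3 at 1984.6 m.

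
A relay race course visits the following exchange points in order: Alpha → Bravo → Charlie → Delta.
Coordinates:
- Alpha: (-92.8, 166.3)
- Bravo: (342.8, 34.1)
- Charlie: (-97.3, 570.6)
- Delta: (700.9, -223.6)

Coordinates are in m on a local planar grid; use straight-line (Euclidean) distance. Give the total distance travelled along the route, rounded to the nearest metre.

Leg distances:
Alpha→Bravo: 455.2 m  (cumulative 455.2 m)
Bravo→Charlie: 693.9 m  (cumulative 1149.1 m)
Charlie→Delta: 1126.0 m  (cumulative 2275.1 m)
Total route length ≈ 2275 m.

2275 m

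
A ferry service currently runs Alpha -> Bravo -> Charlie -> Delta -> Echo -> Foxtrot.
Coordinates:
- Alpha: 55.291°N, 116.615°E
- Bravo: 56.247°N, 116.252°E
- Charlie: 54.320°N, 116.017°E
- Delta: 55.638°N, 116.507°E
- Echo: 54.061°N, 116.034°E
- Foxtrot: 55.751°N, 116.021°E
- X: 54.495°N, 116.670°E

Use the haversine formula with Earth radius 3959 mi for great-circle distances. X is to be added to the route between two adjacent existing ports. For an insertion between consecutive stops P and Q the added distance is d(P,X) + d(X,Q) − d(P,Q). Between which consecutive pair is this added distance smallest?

Added distance for inserting X between each consecutive pair:
Alpha–Bravo: 109.7 mi
Bravo–Charlie: 17.6 mi
Charlie–Delta: 15.0 mi
Delta–Echo: 8.1 mi
Echo–Foxtrot: 13.2 mi
Smallest added distance is 8.1 mi, inserting between Delta and Echo.

between Delta and Echo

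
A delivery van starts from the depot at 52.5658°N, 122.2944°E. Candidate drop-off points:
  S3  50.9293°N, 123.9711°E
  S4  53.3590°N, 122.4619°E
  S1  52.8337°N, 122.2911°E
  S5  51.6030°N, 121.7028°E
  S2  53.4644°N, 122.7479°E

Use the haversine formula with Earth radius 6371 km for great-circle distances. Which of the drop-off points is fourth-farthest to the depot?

Distance to each, sorted:
S3: 215.5 km
S5: 114.4 km
S2: 104.4 km
S4: 88.9 km
S1: 29.8 km
The fourth-farthest is S4 at 88.9 km.

S4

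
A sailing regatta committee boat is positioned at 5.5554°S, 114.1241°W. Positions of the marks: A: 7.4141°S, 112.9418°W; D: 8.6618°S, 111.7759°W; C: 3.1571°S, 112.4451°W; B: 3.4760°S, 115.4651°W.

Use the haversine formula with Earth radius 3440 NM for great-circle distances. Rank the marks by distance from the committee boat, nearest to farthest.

Distances from the committee boat:
A 7.4141°S, 112.9418°W: 132.0 NM
B 3.4760°S, 115.4651°W: 148.4 NM
C 3.1571°S, 112.4451°W: 175.6 NM
D 8.6618°S, 111.7759°W: 233.1 NM

A, B, C, D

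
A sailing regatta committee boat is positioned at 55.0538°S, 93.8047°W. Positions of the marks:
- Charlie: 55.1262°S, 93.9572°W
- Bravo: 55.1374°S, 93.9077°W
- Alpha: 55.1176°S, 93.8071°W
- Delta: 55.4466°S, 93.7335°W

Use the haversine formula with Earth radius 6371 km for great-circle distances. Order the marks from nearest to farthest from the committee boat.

Alpha, Bravo, Charlie, Delta

Distances from the committee boat:
Alpha 55.1176°S, 93.8071°W: 7.1 km
Bravo 55.1374°S, 93.9077°W: 11.4 km
Charlie 55.1262°S, 93.9572°W: 12.6 km
Delta 55.4466°S, 93.7335°W: 43.9 km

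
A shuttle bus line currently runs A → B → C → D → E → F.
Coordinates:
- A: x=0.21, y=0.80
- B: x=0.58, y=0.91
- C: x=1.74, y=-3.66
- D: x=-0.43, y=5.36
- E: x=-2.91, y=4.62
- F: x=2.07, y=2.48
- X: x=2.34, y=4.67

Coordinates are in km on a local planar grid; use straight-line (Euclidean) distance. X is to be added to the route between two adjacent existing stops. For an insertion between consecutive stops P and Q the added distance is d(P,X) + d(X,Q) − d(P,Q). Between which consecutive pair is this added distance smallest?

between C and D

Added distance for inserting X between each consecutive pair:
A–B: 8.2 km
B–C: 7.8 km
C–D: 1.9 km
D–E: 5.5 km
E–F: 2.0 km
Smallest added distance is 1.9 km, inserting between C and D.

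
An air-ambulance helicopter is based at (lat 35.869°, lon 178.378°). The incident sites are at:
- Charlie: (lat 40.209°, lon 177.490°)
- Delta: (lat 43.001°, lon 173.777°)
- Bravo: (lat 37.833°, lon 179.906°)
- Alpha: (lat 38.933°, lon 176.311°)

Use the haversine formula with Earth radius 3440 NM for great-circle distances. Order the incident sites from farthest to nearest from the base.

Delta, Charlie, Alpha, Bravo

Computing each great-circle distance from (lat 35.869°, lon 178.378°):
Delta (lat 43.001°, lon 173.777°): 478.2 NM
Charlie (lat 40.209°, lon 177.490°): 263.9 NM
Alpha (lat 38.933°, lon 176.311°): 208.7 NM
Bravo (lat 37.833°, lon 179.906°): 138.9 NM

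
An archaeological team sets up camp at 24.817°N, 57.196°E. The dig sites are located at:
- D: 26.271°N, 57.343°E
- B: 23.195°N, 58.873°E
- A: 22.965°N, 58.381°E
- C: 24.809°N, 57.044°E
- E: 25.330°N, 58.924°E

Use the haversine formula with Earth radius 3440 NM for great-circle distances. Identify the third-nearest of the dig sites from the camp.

E

Distances from the camp (24.817°N, 57.196°E):
C: 8.3 NM
D: 87.7 NM
E: 98.9 NM
A: 128.8 NM
B: 133.9 NM
The third-nearest is E at 98.9 NM.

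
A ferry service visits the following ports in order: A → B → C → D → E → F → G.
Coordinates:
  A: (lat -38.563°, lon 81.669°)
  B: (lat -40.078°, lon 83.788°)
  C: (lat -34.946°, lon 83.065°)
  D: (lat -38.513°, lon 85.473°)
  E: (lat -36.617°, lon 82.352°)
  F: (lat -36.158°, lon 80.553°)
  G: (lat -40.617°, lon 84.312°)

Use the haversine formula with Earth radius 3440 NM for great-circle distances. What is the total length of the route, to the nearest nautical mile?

Leg distances:
A→B: 134.0 NM  (cumulative 134.0 NM)
B→C: 310.0 NM  (cumulative 444.0 NM)
C→D: 243.5 NM  (cumulative 687.5 NM)
D→E: 187.1 NM  (cumulative 874.6 NM)
E→F: 91.2 NM  (cumulative 965.8 NM)
F→G: 320.8 NM  (cumulative 1286.6 NM)
Total route length ≈ 1287 NM.

1287 NM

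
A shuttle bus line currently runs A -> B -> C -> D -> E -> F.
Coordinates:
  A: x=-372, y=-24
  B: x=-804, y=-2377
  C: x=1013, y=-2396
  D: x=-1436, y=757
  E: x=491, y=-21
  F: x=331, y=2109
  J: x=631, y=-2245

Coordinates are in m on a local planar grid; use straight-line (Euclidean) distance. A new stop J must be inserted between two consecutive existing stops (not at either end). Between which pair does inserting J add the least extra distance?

Added distance for inserting J between each consecutive pair:
A–B: 1485.7 m
B–C: 34.7 m
C–D: 63.2 m
D–E: 3795.1 m
E–F: 4456.7 m
Smallest added distance is 34.7 m, inserting between B and C.

between B and C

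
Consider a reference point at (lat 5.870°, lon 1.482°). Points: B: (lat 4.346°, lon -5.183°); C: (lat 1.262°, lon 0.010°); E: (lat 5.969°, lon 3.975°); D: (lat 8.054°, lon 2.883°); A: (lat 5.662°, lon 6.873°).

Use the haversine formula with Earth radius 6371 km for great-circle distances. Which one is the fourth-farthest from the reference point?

D

Distances from the reference point ((lat 5.870°, lon 1.482°)):
B: 757.3 km
A: 596.9 km
C: 537.8 km
D: 287.9 km
E: 276.0 km
The fourth-farthest is D at 287.9 km.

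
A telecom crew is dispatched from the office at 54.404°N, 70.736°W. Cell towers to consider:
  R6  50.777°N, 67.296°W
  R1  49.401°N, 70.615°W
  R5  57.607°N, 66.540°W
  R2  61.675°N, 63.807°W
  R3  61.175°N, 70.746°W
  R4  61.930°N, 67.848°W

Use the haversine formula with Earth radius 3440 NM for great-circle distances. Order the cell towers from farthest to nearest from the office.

Distance from the office at 54.404°N, 70.736°W to each:
R2 61.675°N, 63.807°W: 488.3 NM
R4 61.930°N, 67.848°W: 460.9 NM
R3 61.175°N, 70.746°W: 406.5 NM
R1 49.401°N, 70.615°W: 300.4 NM
R6 50.777°N, 67.296°W: 251.3 NM
R5 57.607°N, 66.540°W: 238.3 NM

R2, R4, R3, R1, R6, R5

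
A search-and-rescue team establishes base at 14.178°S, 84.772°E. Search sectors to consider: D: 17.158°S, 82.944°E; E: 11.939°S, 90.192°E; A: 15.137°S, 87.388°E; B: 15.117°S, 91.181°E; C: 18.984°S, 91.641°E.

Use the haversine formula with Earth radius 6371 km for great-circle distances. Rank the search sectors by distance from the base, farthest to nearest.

C, B, E, D, A

Computing each great-circle distance from 14.178°S, 84.772°E:
C 18.984°S, 91.641°E: 906.1 km
B 15.117°S, 91.181°E: 697.3 km
E 11.939°S, 90.192°E: 637.6 km
D 17.158°S, 82.944°E: 384.8 km
A 15.137°S, 87.388°E: 300.9 km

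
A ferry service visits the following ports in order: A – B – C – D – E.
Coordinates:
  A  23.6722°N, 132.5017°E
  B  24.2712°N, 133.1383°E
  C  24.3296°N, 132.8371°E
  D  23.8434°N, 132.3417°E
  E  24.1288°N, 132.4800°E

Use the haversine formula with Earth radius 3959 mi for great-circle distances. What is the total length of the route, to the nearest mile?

Leg distances:
A→B: 57.7 mi  (cumulative 57.7 mi)
B→C: 19.4 mi  (cumulative 77.1 mi)
C→D: 45.9 mi  (cumulative 123.0 mi)
D→E: 21.6 mi  (cumulative 144.5 mi)
Total route length ≈ 145 mi.

145 mi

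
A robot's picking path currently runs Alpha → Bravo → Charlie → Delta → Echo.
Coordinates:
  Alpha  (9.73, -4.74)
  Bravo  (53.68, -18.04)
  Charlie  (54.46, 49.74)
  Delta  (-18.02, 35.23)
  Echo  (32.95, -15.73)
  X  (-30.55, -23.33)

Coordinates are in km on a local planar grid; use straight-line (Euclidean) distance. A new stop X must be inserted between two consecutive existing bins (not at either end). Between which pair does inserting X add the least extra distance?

Added distance for inserting X between each consecutive pair:
Alpha–Bravo: 82.8 km
Bravo–Charlie: 128.7 km
Charlie–Delta: 98.1 km
Delta–Echo: 51.8 km
Smallest added distance is 51.8 km, inserting between Delta and Echo.

between Delta and Echo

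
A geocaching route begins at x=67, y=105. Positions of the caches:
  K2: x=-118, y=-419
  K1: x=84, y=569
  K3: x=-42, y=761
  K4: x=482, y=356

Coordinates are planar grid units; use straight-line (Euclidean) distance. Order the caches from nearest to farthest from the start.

K1, K4, K2, K3

Computing each straight-line distance from x=67, y=105:
K1 x=84, y=569: 464.3
K4 x=482, y=356: 485.0
K2 x=-118, y=-419: 555.7
K3 x=-42, y=761: 665.0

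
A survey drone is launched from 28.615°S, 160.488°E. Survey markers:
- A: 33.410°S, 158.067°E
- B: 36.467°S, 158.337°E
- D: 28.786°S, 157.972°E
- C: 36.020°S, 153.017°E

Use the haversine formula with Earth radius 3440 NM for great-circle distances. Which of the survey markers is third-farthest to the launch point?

A

Distances from the launch point (28.615°S, 160.488°E):
C: 583.8 NM
B: 483.8 NM
A: 313.7 NM
D: 132.9 NM
The third-farthest is A at 313.7 NM.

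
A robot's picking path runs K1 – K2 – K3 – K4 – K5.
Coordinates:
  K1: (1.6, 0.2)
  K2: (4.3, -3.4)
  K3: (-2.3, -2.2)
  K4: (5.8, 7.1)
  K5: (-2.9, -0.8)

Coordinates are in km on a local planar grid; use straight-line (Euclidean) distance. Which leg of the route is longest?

K3–K4

Leg distances:
K1→K2: 4.5 km
K2→K3: 6.7 km
K3→K4: 12.3 km
K4→K5: 11.8 km
The longest leg is K3–K4 at 12.3 km.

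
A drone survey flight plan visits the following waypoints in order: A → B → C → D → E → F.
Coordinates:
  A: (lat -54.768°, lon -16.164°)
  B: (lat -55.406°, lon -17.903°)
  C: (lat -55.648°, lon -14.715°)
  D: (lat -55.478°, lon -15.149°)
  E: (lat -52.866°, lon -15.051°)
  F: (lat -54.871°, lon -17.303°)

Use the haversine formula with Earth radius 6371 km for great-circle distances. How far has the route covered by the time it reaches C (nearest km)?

334 km

Leg distances:
A→B: 131.5 km  (cumulative 131.5 km)
B→C: 202.4 km  (cumulative 333.9 km)
Cumulative distance at C ≈ 334 km.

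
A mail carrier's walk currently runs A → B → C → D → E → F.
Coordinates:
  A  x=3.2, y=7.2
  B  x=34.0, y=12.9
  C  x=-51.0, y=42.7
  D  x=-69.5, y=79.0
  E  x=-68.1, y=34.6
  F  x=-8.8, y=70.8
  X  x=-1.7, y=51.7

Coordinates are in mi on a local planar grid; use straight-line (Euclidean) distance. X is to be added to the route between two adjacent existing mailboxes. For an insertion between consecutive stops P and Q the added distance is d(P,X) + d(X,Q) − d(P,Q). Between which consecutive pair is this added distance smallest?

Added distance for inserting X between each consecutive pair:
A–B: 66.2 mi
B–C: 12.8 mi
C–D: 82.5 mi
D–E: 97.2 mi
E–F: 19.5 mi
Smallest added distance is 12.8 mi, inserting between B and C.

between B and C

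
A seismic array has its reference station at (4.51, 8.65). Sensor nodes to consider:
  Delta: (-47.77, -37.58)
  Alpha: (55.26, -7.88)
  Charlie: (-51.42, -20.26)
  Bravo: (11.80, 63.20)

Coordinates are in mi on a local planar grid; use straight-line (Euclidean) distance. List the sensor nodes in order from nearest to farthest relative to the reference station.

Computing each straight-line distance from (4.51, 8.65):
Alpha (55.26, -7.88): 53.4 mi
Bravo (11.80, 63.20): 55.0 mi
Charlie (-51.42, -20.26): 63.0 mi
Delta (-47.77, -37.58): 69.8 mi

Alpha, Bravo, Charlie, Delta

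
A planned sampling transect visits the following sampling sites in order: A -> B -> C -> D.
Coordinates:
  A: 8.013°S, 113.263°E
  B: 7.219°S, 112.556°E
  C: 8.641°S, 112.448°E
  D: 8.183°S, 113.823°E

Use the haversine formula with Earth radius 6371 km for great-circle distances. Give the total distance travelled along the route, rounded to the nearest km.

436 km

Leg distances:
A→B: 117.8 km  (cumulative 117.8 km)
B→C: 158.6 km  (cumulative 276.3 km)
C→D: 159.6 km  (cumulative 435.9 km)
Total route length ≈ 436 km.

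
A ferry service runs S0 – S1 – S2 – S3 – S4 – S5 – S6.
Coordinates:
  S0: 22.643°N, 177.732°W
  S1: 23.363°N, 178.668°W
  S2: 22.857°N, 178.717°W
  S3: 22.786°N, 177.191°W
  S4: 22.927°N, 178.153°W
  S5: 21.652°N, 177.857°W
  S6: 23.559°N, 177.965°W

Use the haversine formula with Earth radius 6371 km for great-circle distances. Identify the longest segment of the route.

Leg distances:
S0→S1: 124.9 km
S1→S2: 56.5 km
S2→S3: 156.6 km
S3→S4: 99.8 km
S4→S5: 145.0 km
S5→S6: 212.3 km
The longest leg is S5–S6 at 212.3 km.

S5–S6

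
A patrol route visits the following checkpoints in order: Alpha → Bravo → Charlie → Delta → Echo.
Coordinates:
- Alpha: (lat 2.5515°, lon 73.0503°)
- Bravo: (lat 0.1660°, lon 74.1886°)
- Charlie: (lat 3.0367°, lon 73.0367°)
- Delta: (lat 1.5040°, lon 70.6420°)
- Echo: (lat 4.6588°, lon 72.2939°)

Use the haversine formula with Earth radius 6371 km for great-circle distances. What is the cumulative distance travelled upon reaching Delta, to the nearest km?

Leg distances:
Alpha→Bravo: 293.9 km  (cumulative 293.9 km)
Bravo→Charlie: 343.9 km  (cumulative 637.8 km)
Charlie→Delta: 316.0 km  (cumulative 953.8 km)
Cumulative distance at Delta ≈ 954 km.

954 km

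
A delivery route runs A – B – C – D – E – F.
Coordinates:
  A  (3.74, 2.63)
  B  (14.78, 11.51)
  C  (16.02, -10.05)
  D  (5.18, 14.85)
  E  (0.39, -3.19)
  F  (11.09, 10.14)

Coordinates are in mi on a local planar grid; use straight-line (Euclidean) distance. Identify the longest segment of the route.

C–D

Leg distances:
A→B: 14.2 mi
B→C: 21.6 mi
C→D: 27.2 mi
D→E: 18.7 mi
E→F: 17.1 mi
The longest leg is C–D at 27.2 mi.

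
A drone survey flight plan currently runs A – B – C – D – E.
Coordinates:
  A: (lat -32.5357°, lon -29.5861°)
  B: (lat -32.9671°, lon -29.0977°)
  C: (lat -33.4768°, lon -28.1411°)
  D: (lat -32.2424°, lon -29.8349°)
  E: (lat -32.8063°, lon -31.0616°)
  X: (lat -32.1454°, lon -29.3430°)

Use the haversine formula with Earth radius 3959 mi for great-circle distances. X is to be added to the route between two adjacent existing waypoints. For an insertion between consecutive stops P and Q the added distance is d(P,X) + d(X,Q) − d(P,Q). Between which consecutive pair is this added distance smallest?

between C and D

Added distance for inserting X between each consecutive pair:
A–B: 47.9 mi
B–C: 108.5 mi
C–D: 14.9 mi
D–E: 58.2 mi
Smallest added distance is 14.9 mi, inserting between C and D.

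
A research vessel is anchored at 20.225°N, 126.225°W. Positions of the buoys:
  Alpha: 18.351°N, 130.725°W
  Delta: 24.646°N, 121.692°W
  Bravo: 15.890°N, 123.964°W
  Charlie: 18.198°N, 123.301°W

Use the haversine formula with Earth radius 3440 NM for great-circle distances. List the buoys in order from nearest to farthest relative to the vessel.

Distance from the vessel at 20.225°N, 126.225°W to each:
Charlie 18.198°N, 123.301°W: 205.6 NM
Alpha 18.351°N, 130.725°W: 278.7 NM
Bravo 15.890°N, 123.964°W: 290.5 NM
Delta 24.646°N, 121.692°W: 365.6 NM

Charlie, Alpha, Bravo, Delta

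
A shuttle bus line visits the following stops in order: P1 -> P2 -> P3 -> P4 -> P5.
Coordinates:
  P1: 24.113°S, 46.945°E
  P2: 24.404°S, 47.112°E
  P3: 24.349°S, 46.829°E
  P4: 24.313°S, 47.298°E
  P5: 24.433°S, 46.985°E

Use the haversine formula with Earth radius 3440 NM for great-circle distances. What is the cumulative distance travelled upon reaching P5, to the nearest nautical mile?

Leg distances:
P1→P2: 19.7 NM  (cumulative 19.7 NM)
P2→P3: 15.8 NM  (cumulative 35.5 NM)
P3→P4: 25.7 NM  (cumulative 61.3 NM)
P4→P5: 18.6 NM  (cumulative 79.9 NM)
Cumulative distance at P5 ≈ 80 NM.

80 NM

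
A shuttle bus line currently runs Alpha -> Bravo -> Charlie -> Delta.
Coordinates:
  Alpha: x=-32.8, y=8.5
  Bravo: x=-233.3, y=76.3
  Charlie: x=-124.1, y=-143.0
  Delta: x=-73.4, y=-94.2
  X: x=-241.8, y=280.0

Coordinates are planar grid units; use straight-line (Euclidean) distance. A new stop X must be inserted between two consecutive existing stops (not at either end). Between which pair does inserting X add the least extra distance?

between Alpha and Bravo

Added distance for inserting X between each consecutive pair:
Alpha–Bravo: 334.9
Bravo–Charlie: 398.0
Charlie–Delta: 779.0
Smallest added distance is 334.9, inserting between Alpha and Bravo.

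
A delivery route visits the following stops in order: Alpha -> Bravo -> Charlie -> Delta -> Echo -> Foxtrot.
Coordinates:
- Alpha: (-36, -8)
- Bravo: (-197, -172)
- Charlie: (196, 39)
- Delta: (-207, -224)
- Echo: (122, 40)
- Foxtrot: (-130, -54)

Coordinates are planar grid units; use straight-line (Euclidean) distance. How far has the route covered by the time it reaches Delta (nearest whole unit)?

1157

Leg distances:
Alpha→Bravo: 229.8  (cumulative 229.8)
Bravo→Charlie: 446.1  (cumulative 675.9)
Charlie→Delta: 481.2  (cumulative 1157.1)
Cumulative distance at Delta ≈ 1157.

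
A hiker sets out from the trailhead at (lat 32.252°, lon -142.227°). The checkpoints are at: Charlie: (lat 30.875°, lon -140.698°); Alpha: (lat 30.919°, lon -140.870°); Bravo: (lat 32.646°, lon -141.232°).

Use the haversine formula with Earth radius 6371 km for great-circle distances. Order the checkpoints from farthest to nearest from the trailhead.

Charlie, Alpha, Bravo

Computing each great-circle distance from (lat 32.252°, lon -142.227°):
Charlie (lat 30.875°, lon -140.698°): 210.8 km
Alpha (lat 30.919°, lon -140.870°): 196.2 km
Bravo (lat 32.646°, lon -141.232°): 103.1 km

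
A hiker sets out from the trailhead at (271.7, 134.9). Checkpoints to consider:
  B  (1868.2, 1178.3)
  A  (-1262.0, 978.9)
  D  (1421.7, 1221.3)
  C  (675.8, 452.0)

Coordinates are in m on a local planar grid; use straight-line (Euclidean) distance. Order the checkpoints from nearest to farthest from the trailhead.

Computing each straight-line distance from (271.7, 134.9):
C (675.8, 452.0): 513.7 m
D (1421.7, 1221.3): 1582.0 m
A (-1262.0, 978.9): 1750.6 m
B (1868.2, 1178.3): 1907.2 m

C, D, A, B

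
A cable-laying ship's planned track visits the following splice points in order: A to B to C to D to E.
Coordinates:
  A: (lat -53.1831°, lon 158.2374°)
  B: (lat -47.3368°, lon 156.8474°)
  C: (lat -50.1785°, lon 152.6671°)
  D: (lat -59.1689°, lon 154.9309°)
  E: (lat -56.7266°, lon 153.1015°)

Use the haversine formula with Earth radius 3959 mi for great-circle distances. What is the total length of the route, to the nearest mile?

Leg distances:
A→B: 408.6 mi  (cumulative 408.6 mi)
B→C: 273.4 mi  (cumulative 682.0 mi)
C→D: 627.7 mi  (cumulative 1309.7 mi)
D→E: 181.6 mi  (cumulative 1491.3 mi)
Total route length ≈ 1491 mi.

1491 mi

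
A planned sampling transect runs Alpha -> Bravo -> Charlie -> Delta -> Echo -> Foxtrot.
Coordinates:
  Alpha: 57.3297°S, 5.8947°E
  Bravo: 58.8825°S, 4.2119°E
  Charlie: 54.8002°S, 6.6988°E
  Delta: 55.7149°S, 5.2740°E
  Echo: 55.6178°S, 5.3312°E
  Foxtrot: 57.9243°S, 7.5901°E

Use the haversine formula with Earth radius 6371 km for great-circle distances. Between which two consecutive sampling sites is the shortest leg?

Delta–Echo

Leg distances:
Alpha→Bravo: 198.9 km
Bravo→Charlie: 478.4 km
Charlie→Delta: 136.0 km
Delta→Echo: 11.4 km
Echo→Foxtrot: 291.0 km
The shortest leg is Delta–Echo at 11.4 km.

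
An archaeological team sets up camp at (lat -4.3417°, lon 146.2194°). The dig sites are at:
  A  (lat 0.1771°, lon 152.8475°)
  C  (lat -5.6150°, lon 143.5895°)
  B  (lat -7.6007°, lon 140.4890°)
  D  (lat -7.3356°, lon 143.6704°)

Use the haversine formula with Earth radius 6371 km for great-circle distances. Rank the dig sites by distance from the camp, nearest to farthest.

C, D, B, A

Computing each great-circle distance from (lat -4.3417°, lon 146.2194°):
C (lat -5.6150°, lon 143.5895°): 323.9 km
D (lat -7.3356°, lon 143.6704°): 436.2 km
B (lat -7.6007°, lon 140.4890°): 729.9 km
A (lat 0.1771°, lon 152.8475°): 891.4 km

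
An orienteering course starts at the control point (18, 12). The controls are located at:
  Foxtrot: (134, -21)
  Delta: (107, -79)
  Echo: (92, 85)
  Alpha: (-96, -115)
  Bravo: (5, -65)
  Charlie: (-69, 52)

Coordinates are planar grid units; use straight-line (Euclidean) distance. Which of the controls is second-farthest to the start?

Distance to each, sorted:
Alpha: 170.7
Delta: 127.3
Foxtrot: 120.6
Echo: 103.9
Charlie: 95.8
Bravo: 78.1
The second-farthest is Delta at 127.3.

Delta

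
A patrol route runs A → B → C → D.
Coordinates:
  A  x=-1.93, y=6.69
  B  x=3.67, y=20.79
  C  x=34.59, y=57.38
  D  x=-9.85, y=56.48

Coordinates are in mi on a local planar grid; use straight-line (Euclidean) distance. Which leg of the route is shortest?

A–B

Leg distances:
A→B: 15.2 mi
B→C: 47.9 mi
C→D: 44.4 mi
The shortest leg is A–B at 15.2 mi.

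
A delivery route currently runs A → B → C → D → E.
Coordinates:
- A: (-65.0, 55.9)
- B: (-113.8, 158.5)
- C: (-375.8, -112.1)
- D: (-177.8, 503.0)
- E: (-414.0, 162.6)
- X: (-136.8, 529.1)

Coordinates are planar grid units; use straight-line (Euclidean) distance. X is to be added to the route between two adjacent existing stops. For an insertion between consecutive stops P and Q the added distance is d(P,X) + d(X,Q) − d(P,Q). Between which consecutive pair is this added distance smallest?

Added distance for inserting X between each consecutive pair:
A–B: 736.3
B–C: 679.0
C–D: 86.7
D–E: 93.8
Smallest added distance is 86.7, inserting between C and D.

between C and D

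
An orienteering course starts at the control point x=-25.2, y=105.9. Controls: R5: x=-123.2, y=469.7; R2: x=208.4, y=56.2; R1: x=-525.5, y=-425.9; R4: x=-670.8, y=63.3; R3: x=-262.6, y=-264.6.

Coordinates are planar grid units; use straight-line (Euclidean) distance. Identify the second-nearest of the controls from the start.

R5

Distances from the start (x=-25.2, y=105.9):
R2: 238.8
R5: 376.8
R3: 440.0
R4: 647.0
R1: 730.1
The second-nearest is R5 at 376.8.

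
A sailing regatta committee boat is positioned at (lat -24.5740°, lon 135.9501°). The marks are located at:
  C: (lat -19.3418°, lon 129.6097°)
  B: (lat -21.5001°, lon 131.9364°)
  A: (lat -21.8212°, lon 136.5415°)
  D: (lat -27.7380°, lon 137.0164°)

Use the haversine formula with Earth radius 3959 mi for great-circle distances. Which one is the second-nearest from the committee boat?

Distances from the committee boat ((lat -24.5740°, lon 135.9501°)):
A: 193.9 mi
D: 228.4 mi
B: 332.0 mi
C: 543.7 mi
The second-nearest is D at 228.4 mi.

D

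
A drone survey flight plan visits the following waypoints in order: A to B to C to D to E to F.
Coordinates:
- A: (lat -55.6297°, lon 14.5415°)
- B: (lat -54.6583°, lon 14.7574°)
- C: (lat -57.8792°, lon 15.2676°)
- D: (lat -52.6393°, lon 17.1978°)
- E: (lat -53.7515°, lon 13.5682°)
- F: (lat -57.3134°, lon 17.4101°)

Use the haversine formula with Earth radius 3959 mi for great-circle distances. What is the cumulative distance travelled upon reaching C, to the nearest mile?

291 mi

Leg distances:
A→B: 67.7 mi  (cumulative 67.7 mi)
B→C: 223.4 mi  (cumulative 291.1 mi)
Cumulative distance at C ≈ 291 mi.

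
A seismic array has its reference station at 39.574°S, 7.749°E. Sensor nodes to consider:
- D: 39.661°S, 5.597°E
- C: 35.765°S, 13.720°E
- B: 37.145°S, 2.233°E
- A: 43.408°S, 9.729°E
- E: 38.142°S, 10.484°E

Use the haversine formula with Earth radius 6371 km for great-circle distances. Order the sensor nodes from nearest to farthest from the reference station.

D, E, A, B, C

Distances from the reference station:
D 39.661°S, 5.597°E: 184.6 km
E 38.142°S, 10.484°E: 285.3 km
A 43.408°S, 9.729°E: 457.1 km
B 37.145°S, 2.233°E: 551.4 km
C 35.765°S, 13.720°E: 674.7 km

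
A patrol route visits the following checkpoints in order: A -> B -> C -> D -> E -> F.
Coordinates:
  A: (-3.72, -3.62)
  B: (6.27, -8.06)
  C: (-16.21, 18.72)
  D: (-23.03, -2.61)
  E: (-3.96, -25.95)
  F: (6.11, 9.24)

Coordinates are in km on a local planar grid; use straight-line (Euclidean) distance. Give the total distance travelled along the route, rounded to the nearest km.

Leg distances:
A→B: 10.9 km  (cumulative 10.9 km)
B→C: 35.0 km  (cumulative 45.9 km)
C→D: 22.4 km  (cumulative 68.3 km)
D→E: 30.1 km  (cumulative 98.4 km)
E→F: 36.6 km  (cumulative 135.0 km)
Total route length ≈ 135 km.

135 km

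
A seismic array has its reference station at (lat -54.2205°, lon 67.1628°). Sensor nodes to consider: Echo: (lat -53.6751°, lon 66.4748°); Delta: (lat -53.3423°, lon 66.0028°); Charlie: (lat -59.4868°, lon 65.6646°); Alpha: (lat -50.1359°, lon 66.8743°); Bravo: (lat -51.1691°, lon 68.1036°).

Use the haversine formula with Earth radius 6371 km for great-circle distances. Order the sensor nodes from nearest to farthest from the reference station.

Distance from the reference station at (lat -54.2205°, lon 67.1628°) to each:
Echo (lat -53.6751°, lon 66.4748°): 75.5 km
Delta (lat -53.3423°, lon 66.0028°): 123.9 km
Bravo (lat -51.1691°, lon 68.1036°): 345.2 km
Alpha (lat -50.1359°, lon 66.8743°): 454.6 km
Charlie (lat -59.4868°, lon 65.6646°): 592.6 km

Echo, Delta, Bravo, Alpha, Charlie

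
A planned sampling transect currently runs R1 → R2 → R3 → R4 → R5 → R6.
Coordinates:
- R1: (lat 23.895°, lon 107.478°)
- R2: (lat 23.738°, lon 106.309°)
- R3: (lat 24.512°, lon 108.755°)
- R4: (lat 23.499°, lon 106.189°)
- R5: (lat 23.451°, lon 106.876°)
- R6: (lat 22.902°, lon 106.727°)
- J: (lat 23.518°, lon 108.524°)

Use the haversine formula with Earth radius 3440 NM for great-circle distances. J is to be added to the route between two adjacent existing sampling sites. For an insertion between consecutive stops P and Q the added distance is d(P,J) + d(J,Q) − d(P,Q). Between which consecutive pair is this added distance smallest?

Added distance for inserting J between each consecutive pair:
R1–R2: 119.4 NM
R2–R3: 41.7 NM
R3–R4: 36.3 NM
R4–R5: 181.5 NM
R5–R6: 162.7 NM
Smallest added distance is 36.3 NM, inserting between R3 and R4.

between R3 and R4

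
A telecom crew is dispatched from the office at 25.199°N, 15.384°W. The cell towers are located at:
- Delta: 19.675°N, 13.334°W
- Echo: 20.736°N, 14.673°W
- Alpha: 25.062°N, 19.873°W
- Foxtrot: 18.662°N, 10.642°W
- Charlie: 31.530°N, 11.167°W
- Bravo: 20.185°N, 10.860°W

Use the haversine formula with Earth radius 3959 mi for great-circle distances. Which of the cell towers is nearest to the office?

Alpha

Distances from the office (25.199°N, 15.384°W):
Alpha: 281.0 mi
Echo: 311.7 mi
Delta: 403.5 mi
Bravo: 450.7 mi
Charlie: 506.9 mi
Foxtrot: 544.3 mi
The nearest is Alpha at 281.0 mi.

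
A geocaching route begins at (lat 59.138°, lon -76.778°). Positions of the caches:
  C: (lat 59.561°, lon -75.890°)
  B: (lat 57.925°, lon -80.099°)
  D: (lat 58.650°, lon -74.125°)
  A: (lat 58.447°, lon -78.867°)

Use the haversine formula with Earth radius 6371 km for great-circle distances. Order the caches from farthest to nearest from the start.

Computing each great-circle distance from (lat 59.138°, lon -76.778°):
B (lat 57.925°, lon -80.099°): 235.2 km
D (lat 58.650°, lon -74.125°): 161.8 km
A (lat 58.447°, lon -78.867°): 142.8 km
C (lat 59.561°, lon -75.890°): 68.9 km

B, D, A, C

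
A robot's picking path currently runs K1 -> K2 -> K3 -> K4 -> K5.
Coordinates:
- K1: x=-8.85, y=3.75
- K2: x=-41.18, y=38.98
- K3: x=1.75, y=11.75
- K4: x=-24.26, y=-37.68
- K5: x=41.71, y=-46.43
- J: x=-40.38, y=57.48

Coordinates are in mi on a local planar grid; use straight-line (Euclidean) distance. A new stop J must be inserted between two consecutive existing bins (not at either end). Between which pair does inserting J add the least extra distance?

between K2 and K3

Added distance for inserting J between each consecutive pair:
K1–K2: 33.0 mi
K2–K3: 29.9 mi
K3–K4: 102.8 mi
K4–K5: 162.4 mi
Smallest added distance is 29.9 mi, inserting between K2 and K3.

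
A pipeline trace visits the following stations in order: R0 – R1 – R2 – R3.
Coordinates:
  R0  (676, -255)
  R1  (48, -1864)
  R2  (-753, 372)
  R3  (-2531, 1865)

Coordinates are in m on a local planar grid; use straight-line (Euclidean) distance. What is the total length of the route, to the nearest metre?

Leg distances:
R0→R1: 1727.2 m  (cumulative 1727.2 m)
R1→R2: 2375.1 m  (cumulative 4102.4 m)
R2→R3: 2321.7 m  (cumulative 6424.1 m)
Total route length ≈ 6424 m.

6424 m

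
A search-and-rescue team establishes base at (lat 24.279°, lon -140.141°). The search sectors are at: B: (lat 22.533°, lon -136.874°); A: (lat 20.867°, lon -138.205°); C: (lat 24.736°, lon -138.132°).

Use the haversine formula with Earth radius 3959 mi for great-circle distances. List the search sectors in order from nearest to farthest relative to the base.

Distance from the base at (lat 24.279°, lon -140.141°) to each:
C (lat 24.736°, lon -138.132°): 130.2 mi
B (lat 22.533°, lon -136.874°): 239.7 mi
A (lat 20.867°, lon -138.205°): 266.1 mi

C, B, A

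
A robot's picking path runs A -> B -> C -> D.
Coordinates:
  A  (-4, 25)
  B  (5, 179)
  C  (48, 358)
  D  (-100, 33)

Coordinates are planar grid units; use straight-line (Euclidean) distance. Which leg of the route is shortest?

A–B

Leg distances:
A→B: 154.3
B→C: 184.1
C→D: 357.1
The shortest leg is A–B at 154.3.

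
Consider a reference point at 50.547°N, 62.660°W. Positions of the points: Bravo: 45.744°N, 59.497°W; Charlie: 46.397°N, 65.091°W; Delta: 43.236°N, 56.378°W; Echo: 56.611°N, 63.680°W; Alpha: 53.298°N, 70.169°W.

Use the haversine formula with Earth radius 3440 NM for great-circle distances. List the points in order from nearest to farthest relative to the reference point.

Computing each great-circle distance from 50.547°N, 62.660°W:
Charlie 46.397°N, 65.091°W: 267.3 NM
Bravo 45.744°N, 59.497°W: 314.9 NM
Alpha 53.298°N, 70.169°W: 323.2 NM
Echo 56.611°N, 63.680°W: 365.9 NM
Delta 43.236°N, 56.378°W: 508.6 NM

Charlie, Bravo, Alpha, Echo, Delta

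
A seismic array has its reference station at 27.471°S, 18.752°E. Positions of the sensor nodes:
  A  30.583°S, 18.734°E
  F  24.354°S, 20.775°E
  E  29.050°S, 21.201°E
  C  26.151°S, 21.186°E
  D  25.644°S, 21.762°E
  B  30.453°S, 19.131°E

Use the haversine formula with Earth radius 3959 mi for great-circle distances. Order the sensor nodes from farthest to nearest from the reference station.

F, D, A, B, E, C

Computing each great-circle distance from 27.471°S, 18.752°E:
F 24.354°S, 20.775°E: 249.4 mi
D 25.644°S, 21.762°E: 224.8 mi
A 30.583°S, 18.734°E: 215.0 mi
B 30.453°S, 19.131°E: 207.3 mi
E 29.050°S, 21.201°E: 184.7 mi
C 26.151°S, 21.186°E: 175.6 mi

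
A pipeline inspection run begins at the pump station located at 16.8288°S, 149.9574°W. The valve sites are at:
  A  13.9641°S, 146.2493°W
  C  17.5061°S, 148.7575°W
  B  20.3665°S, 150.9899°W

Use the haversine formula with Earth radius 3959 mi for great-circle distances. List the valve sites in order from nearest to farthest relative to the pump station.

C, B, A

Distance from the pump station at 16.8288°S, 149.9574°W to each:
C 17.5061°S, 148.7575°W: 92.0 mi
B 20.3665°S, 150.9899°W: 253.6 mi
A 13.9641°S, 146.2493°W: 316.5 mi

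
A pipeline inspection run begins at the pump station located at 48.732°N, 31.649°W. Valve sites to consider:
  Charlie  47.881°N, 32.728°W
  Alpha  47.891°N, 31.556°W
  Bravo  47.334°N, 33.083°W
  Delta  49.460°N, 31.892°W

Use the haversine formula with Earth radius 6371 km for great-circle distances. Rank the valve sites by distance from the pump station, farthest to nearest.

Computing each great-circle distance from 48.732°N, 31.649°W:
Bravo 47.334°N, 33.083°W: 188.5 km
Charlie 47.881°N, 32.728°W: 123.8 km
Alpha 47.891°N, 31.556°W: 93.8 km
Delta 49.460°N, 31.892°W: 82.9 km

Bravo, Charlie, Alpha, Delta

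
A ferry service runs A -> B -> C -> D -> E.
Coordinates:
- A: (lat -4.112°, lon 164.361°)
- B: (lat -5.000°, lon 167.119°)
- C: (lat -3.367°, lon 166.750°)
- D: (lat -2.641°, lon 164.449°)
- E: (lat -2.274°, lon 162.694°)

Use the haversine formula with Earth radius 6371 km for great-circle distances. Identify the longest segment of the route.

A–B

Leg distances:
A→B: 321.3 km
B→C: 186.1 km
C→D: 268.0 km
D→E: 199.2 km
The longest leg is A–B at 321.3 km.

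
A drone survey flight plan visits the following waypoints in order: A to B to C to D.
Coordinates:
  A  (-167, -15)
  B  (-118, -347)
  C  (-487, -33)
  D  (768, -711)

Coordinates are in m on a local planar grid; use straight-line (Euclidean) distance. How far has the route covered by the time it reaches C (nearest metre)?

Leg distances:
A→B: 335.6 m  (cumulative 335.6 m)
B→C: 484.5 m  (cumulative 820.1 m)
Cumulative distance at C ≈ 820 m.

820 m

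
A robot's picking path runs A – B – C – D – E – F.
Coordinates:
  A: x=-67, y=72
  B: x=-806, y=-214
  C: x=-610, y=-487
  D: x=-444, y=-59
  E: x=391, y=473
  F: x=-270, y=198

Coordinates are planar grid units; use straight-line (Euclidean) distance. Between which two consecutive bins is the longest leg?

Leg distances:
A→B: 792.4
B→C: 336.1
C→D: 459.1
D→E: 990.1
E→F: 715.9
The longest leg is D–E at 990.1.

D–E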